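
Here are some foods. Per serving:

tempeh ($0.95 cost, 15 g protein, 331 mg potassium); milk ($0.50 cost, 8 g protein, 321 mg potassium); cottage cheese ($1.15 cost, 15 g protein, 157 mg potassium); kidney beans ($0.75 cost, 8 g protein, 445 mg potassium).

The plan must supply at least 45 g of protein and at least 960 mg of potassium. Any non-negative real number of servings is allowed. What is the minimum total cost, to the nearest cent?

$2.81

tempeh only: max(45/15, 960/331) = 3 servings → $2.85.
milk only: max(45/8, 960/321) = 5.625 servings → $2.81.
cottage cheese only: max(45/15, 960/157) = 6.115 servings → $7.03.
kidney beans only: max(45/8, 960/445) = 5.625 servings → $4.22.
tempeh + milk: the both-tight solution has a negative serving — not a feasible corner.
tempeh + cottage cheese with both tight: 2.81 servings and 0.1897 servings → $2.89.
tempeh + kidney beans: the both-tight solution has a negative serving — not a feasible corner.
milk + cottage cheese with both tight: 2.061 servings and 1.901 servings → $3.22.
milk + kidney beans: intersection lies outside the first quadrant.
cottage cheese + kidney beans with both tight: 2.278 servings and 1.354 servings → $3.63.
The minimum over all feasible corners is $2.81.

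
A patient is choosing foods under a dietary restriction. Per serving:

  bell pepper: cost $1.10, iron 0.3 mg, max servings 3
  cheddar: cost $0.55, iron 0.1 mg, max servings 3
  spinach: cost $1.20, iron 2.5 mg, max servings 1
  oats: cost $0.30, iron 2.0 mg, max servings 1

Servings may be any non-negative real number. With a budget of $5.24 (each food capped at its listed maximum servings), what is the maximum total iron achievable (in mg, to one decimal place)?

5.5 mg

Iron per dollar: oats 6.667, spinach 2.083, bell pepper 0.2727, cheddar 0.1818.
Take 1 serving of oats: spends $0.30, +2.0 mg iron (running total 2.0 mg).
Take 1 serving of spinach: spends $1.20, +2.5 mg iron (running total 4.5 mg).
Take 3 servings of bell pepper: spends $3.30, +0.9 mg iron (running total 5.4 mg).
Take 0.8 servings of cheddar: spends $0.44, +0.1 mg iron (running total 5.5 mg).
Filling greedily by iron-per-dollar is optimal for one linear limit, giving 5.5 mg.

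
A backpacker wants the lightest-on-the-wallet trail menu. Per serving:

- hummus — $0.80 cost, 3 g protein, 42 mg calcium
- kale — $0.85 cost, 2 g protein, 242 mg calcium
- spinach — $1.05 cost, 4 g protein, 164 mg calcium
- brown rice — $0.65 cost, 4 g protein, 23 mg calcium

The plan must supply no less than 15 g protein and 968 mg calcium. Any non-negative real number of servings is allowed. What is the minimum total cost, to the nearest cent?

hummus only: max(15/3, 968/42) = 23.05 servings → $18.44.
kale only: max(15/2, 968/242) = 7.5 servings → $6.38.
spinach only: max(15/4, 968/164) = 5.902 servings → $6.20.
brown rice only: max(15/4, 968/23) = 42.09 servings → $27.36.
hummus + kale with both tight: 2.639 servings and 3.542 servings → $5.12.
hummus + spinach with both targets exact would need a negative amount; discard.
hummus + brown rice: the both-tight solution has a negative serving — not a feasible corner.
kale + spinach with both tight: 2.206 servings and 2.647 servings → $4.65.
kale + brown rice with both tight: 3.825 servings and 1.837 servings → $4.45.
spinach + brown rice: the both-tight solution has a negative serving — not a feasible corner.
So the least-cost plan costs $4.45.

$4.45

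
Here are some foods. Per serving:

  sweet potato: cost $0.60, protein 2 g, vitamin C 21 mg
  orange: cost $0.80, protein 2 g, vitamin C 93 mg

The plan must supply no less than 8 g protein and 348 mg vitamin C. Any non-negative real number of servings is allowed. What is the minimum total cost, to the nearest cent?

At the optimum either one food covers both requirements or two foods hit both targets exactly; no other combination can be cheaper.
sweet potato only: max(8/2, 348/21) = 16.57 servings → $9.94.
orange only: max(8/2, 348/93) = 4 servings → $3.20.
sweet potato + orange with both tight: 0.3333 servings and 3.667 servings → $3.13.
The minimum over all feasible corners is $3.13.

$3.13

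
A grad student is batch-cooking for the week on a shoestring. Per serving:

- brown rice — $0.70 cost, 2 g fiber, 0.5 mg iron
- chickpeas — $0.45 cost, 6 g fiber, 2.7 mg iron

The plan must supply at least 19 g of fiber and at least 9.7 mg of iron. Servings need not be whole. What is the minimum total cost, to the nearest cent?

$1.62

A basic optimal solution has at most two foods positive. Try each food alone and each pair with both targets met exactly.
brown rice only: max(19/2, 9.7/0.5) = 19.4 servings → $13.58.
chickpeas only: max(19/6, 9.7/2.7) = 3.593 servings → $1.62.
brown rice + chickpeas: the both-tight solution has a negative serving — not a feasible corner.
Cheapest feasible corner: $1.62.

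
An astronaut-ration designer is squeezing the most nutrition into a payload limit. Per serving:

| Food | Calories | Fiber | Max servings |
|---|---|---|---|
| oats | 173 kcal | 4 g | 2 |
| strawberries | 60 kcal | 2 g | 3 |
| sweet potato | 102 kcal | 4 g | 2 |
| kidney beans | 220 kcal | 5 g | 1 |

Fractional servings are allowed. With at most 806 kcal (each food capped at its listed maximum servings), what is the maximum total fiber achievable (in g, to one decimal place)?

Fiber per kcal: sweet potato 0.03922, strawberries 0.03333, oats 0.02312, kidney beans 0.02273.
Take 2 servings of sweet potato: uses 204 kcal, +8.0 g fiber (running total 8.0 g).
Take 3 servings of strawberries: uses 180 kcal, +6.0 g fiber (running total 14.0 g).
Take 2 servings of oats: uses 346 kcal, +8.0 g fiber (running total 22.0 g).
Take 0.3455 servings of kidney beans: uses 76 kcal, +1.7 g fiber (running total 23.7 g).
Filling greedily by fiber-per-kcal is optimal for one linear limit, giving 23.7 g.

23.7 g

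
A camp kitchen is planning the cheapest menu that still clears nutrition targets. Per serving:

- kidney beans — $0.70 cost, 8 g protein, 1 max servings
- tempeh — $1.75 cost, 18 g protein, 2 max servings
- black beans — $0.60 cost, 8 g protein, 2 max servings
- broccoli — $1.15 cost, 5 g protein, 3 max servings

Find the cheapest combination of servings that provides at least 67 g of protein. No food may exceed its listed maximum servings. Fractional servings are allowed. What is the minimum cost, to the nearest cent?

$7.01

Cost per g of protein: black beans $0.0750, kidney beans $0.0875, tempeh $0.0972, broccoli $0.2300.
Take 2 servings of black beans: +16.0 g protein for $1.20 (total $1.20, still need 51.0 g).
Take 1 serving of kidney beans: +8.0 g protein for $0.70 (total $1.90, still need 43.0 g).
Take 2 servings of tempeh: +36.0 g protein for $3.50 (total $5.40, still need 7.0 g).
Take 1.4 servings of broccoli: +7.0 g protein for $1.61 (total $7.01, still need 0.0 g).
Filling from the cheapest source first is optimal under one linear minimum: $7.01.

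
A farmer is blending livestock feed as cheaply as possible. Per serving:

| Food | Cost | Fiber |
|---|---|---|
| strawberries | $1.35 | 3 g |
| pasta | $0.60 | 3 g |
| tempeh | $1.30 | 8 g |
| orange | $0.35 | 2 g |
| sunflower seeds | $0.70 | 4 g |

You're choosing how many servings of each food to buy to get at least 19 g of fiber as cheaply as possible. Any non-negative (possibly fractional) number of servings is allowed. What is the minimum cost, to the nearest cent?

$3.09

Cost per g of fiber: tempeh $0.1625, orange $0.1750, sunflower seeds $0.1750, pasta $0.2000, strawberries $0.4500.
With no serving limits, use only tempeh: 19 g / 8 g = 2.375 servings × $1.30 = $3.09.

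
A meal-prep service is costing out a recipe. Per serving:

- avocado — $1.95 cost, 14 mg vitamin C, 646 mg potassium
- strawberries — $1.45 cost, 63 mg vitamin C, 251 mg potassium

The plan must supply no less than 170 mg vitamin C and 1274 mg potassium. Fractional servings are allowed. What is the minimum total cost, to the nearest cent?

$5.56

For a min-cost LP with two ≥-constraints, a basic feasible solution has at most two positive variables.
avocado only: max(170/14, 1274/646) = 12.14 servings → $23.68.
strawberries only: max(170/63, 1274/251) = 5.076 servings → $7.36.
avocado + strawberries with both tight: 1.011 servings and 2.474 servings → $5.56.
The minimum over all feasible corners is $5.56.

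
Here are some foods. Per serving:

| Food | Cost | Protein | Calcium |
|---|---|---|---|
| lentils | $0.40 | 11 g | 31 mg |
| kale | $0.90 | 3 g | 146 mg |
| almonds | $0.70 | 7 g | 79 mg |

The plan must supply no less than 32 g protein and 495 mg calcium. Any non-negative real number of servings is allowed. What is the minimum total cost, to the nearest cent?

$3.49

With two linear requirements the optimum uses one or two foods; enumerate the corners.
lentils only: max(32/11, 495/31) = 15.97 servings → $6.39.
kale only: max(32/3, 495/146) = 10.67 servings → $9.60.
almonds only: max(32/7, 495/79) = 6.266 servings → $4.39.
lentils + kale with both tight: 2.106 servings and 2.943 servings → $3.49.
lentils + almonds: the both-tight solution has a negative serving — not a feasible corner.
kale + almonds with both tight: 1.194 servings and 4.06 servings → $3.92.
Cheapest feasible corner: $3.49.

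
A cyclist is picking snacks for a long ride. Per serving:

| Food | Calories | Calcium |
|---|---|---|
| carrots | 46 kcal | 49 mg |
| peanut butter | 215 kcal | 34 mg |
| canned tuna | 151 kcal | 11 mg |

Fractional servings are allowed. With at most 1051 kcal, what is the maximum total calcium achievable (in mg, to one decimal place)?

1119.5 mg

Calcium per kcal: carrots 1.065, peanut butter 0.1581, canned tuna 0.07285.
With no serving limits, spend the whole calories allowance on carrots: 1051 kcal / 46 kcal × 49 mg = 1119.5 mg.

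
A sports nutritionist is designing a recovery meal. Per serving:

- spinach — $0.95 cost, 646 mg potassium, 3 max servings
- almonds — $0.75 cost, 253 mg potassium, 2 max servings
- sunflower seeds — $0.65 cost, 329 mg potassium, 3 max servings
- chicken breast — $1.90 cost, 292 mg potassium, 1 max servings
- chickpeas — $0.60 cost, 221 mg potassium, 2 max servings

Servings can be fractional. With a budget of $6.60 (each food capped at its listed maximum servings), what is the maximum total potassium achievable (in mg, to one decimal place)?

3569.4 mg

Potassium per dollar: spinach 680, sunflower seeds 506.2, chickpeas 368.3, almonds 337.3, chicken breast 153.7.
Take 3 servings of spinach: spends $2.85, +1938.0 mg potassium (running total 1938.0 mg).
Take 3 servings of sunflower seeds: spends $1.95, +987.0 mg potassium (running total 2925.0 mg).
Take 2 servings of chickpeas: spends $1.20, +442.0 mg potassium (running total 3367.0 mg).
Take 0.8 servings of almonds: spends $0.60, +202.4 mg potassium (running total 3569.4 mg).
Filling greedily by potassium-per-dollar is optimal for one linear limit, giving 3569.4 mg.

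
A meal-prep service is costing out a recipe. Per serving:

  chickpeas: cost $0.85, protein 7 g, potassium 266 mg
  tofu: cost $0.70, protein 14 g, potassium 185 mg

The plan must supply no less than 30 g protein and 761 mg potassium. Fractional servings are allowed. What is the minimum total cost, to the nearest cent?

$2.55

Two binding constraints pin down two serving amounts, so the optimal mix uses at most two foods. The candidates are each food alone (scaled to the tighter of protein/potassium) and each pair with both constraints tight.
chickpeas only: max(30/7, 761/266) = 4.286 servings → $3.64.
tofu only: max(30/14, 761/185) = 4.114 servings → $2.88.
chickpeas + tofu with both tight: 2.101 servings and 1.092 servings → $2.55.
Cheapest feasible corner: $2.55.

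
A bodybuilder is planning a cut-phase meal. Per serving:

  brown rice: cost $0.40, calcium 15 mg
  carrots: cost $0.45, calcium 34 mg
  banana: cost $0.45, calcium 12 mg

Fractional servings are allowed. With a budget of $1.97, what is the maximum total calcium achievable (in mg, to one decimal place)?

148.8 mg

Calcium per dollar: carrots 75.56, brown rice 37.5, banana 26.67.
With no serving limits, spend the whole cost allowance on carrots: $1.97 / $0.45 × 34 mg = 148.8 mg.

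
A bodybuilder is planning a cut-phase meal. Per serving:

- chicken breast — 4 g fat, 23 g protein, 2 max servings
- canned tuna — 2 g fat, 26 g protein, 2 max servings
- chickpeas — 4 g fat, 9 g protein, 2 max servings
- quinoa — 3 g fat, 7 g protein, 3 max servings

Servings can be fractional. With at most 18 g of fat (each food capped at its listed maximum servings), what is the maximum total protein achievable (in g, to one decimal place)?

112.0 g

Protein per g fat: canned tuna 13, chicken breast 5.75, quinoa 2.333, chickpeas 2.25.
Take 2 servings of canned tuna: uses 4 g fat, +52.0 g protein (running total 52.0 g).
Take 2 servings of chicken breast: uses 8 g fat, +46.0 g protein (running total 98.0 g).
Take 2 servings of quinoa: uses 6 g fat, +14.0 g protein (running total 112.0 g).
Filling greedily by protein-per-g fat is optimal for one linear limit, giving 112.0 g.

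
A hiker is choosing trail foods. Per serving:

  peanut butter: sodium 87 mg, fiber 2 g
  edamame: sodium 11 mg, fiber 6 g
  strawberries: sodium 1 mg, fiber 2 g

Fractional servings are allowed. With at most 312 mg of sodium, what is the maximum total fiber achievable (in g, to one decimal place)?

Fiber per mg sodium: strawberries 2, edamame 0.5455, peanut butter 0.02299.
With no serving limits, spend the whole sodium allowance on strawberries: 312 mg / 1 mg × 2 g = 624.0 g.

624.0 g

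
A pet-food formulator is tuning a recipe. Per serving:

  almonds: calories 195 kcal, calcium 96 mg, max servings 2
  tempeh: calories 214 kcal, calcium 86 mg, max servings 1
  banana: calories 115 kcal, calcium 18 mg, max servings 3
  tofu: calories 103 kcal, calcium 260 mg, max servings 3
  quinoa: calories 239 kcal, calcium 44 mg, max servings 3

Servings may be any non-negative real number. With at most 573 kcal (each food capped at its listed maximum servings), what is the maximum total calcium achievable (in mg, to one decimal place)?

Calcium per kcal: tofu 2.524, almonds 0.4923, tempeh 0.4019, quinoa 0.1841, banana 0.1565.
Take 3 servings of tofu: uses 309 kcal, +780.0 mg calcium (running total 780.0 mg).
Take 1.354 servings of almonds: uses 264 kcal, +130.0 mg calcium (running total 910.0 mg).
Filling greedily by calcium-per-kcal is optimal for one linear limit, giving 910.0 mg.

910.0 mg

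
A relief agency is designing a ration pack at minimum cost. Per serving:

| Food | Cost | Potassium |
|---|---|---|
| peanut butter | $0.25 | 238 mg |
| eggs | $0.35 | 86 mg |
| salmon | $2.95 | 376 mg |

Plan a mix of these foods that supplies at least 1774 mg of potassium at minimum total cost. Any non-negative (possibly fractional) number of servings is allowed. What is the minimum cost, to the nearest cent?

Cost per mg of potassium: peanut butter $0.0011, eggs $0.0041, salmon $0.0078.
With no serving limits, use only peanut butter: 1774 mg / 238 mg = 7.454 servings × $0.25 = $1.86.

$1.86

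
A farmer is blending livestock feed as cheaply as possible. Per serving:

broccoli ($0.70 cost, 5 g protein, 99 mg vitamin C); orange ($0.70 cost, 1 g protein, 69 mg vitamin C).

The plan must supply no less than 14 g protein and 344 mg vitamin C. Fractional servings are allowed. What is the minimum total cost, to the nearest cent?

Two binding constraints pin down two serving amounts, so the optimal mix uses at most two foods. The candidates are each food alone (scaled to the tighter of protein/vitamin C) and each pair with both constraints tight.
broccoli only: max(14/5, 344/99) = 3.475 servings → $2.43.
orange only: max(14/1, 344/69) = 14 servings → $9.80.
broccoli + orange with both tight: 2.528 servings and 1.358 servings → $2.72.
Cheapest feasible corner: $2.43.

$2.43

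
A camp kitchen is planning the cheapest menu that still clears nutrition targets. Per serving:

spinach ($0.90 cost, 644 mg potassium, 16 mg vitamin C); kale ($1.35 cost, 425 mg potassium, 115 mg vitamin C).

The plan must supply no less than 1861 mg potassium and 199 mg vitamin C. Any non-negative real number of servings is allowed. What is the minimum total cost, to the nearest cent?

This is a tiny linear program; its minimum lies at a vertex of the feasible set. List the vertices and price them.
spinach only: max(1861/644, 199/16) = 12.44 servings → $11.19.
kale only: max(1861/425, 199/115) = 4.379 servings → $5.91.
spinach + kale with both tight: 1.924 servings and 1.463 servings → $3.71.
So the least-cost plan costs $3.71.

$3.71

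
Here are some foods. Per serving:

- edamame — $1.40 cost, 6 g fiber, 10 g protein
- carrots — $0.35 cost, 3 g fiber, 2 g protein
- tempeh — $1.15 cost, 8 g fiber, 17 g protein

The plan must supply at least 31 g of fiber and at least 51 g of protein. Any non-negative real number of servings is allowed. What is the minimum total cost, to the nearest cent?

edamame only: max(31/6, 51/10) = 5.167 servings → $7.23.
carrots only: max(31/3, 51/2) = 25.5 servings → $8.93.
tempeh only: max(31/8, 51/17) = 3.875 servings → $4.46.
edamame + carrots with both tight: 5.056 servings and 0.2222 servings → $7.16.
edamame + tempeh: intersection lies outside the first quadrant.
carrots + tempeh with both tight: 3.4 servings and 2.6 servings → $4.18.
The minimum over all feasible corners is $4.18.

$4.18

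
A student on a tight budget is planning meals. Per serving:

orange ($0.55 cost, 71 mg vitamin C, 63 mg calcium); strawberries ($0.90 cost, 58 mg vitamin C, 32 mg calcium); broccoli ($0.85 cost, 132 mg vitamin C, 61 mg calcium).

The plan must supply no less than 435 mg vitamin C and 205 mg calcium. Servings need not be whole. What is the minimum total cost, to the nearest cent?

$2.81

Compare the cost at each extreme point of the feasible region.
orange only: max(435/71, 205/63) = 6.127 servings → $3.37.
strawberries only: max(435/58, 205/32) = 7.5 servings → $6.75.
broccoli only: max(435/132, 205/61) = 3.361 servings → $2.86.
orange + strawberries with both targets exact would need a negative amount; discard.
orange + broccoli with both tight: 0.1317 servings and 3.225 servings → $2.81.
strawberries + broccoli with both tight: 0.7653 servings and 2.959 servings → $3.20.
The minimum over all feasible corners is $2.81.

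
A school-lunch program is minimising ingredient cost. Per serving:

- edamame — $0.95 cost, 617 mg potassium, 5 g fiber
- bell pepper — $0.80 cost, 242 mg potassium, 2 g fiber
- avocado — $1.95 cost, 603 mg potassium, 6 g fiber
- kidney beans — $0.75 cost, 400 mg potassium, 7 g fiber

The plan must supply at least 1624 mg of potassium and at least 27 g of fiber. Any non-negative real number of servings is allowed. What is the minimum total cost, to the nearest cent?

$2.99

For a min-cost LP with two ≥-constraints, a basic feasible solution has at most two positive variables.
edamame only: max(1624/617, 27/5) = 5.4 servings → $5.13.
bell pepper only: max(1624/242, 27/2) = 13.5 servings → $10.80.
avocado only: max(1624/603, 27/6) = 4.5 servings → $8.78.
kidney beans only: max(1624/400, 27/7) = 4.06 servings → $3.04.
edamame + bell pepper: intersection lies outside the first quadrant.
edamame + avocado: intersection lies outside the first quadrant.
edamame + kidney beans with both tight: 0.2449 servings and 3.682 servings → $2.99.
bell pepper + avocado: the both-tight solution has a negative serving — not a feasible corner.
bell pepper + kidney beans with both tight: 0.6353 servings and 3.676 servings → $3.26.
avocado + kidney beans with both tight: 0.3119 servings and 3.59 servings → $3.30.
So the least-cost plan costs $2.99.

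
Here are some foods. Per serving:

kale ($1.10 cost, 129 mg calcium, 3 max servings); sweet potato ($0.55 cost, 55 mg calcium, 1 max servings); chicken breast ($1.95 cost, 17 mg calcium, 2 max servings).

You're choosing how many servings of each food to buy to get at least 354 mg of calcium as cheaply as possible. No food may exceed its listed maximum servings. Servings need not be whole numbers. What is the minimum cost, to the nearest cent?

Cost per mg of calcium: kale $0.0085, sweet potato $0.0100, chicken breast $0.1147.
Take 2.744 servings of kale: +354.0 mg calcium for $3.02 (total $3.02, still need 0.0 mg).
Greedy by cheapest-per-mg is optimal for a single linear constraint, so the minimum cost is $3.02.

$3.02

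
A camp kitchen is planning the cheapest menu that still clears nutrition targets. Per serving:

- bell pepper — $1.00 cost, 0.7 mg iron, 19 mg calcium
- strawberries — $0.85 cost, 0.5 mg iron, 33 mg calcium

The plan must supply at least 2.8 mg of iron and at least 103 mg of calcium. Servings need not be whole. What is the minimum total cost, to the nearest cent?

$4.19

bell pepper only: max(2.8/0.7, 103/19) = 5.421 servings → $5.42.
strawberries only: max(2.8/0.5, 103/33) = 5.6 servings → $4.76.
bell pepper + strawberries with both tight: 3.007 servings and 1.39 servings → $4.19.
Cheapest feasible corner: $4.19.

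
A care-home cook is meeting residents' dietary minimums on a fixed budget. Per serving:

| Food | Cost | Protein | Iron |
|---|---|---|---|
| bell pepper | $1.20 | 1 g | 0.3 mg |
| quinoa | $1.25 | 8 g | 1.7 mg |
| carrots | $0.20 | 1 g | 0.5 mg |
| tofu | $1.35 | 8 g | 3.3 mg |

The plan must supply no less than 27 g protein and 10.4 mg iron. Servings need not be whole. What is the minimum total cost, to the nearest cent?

$4.51

At the optimum either one food covers both requirements or two foods hit both targets exactly; no other combination can be cheaper.
bell pepper only: max(27/1, 10.4/0.3) = 34.67 servings → $41.60.
quinoa only: max(27/8, 10.4/1.7) = 6.118 servings → $7.65.
carrots only: max(27/1, 10.4/0.5) = 27 servings → $5.40.
tofu only: max(27/8, 10.4/3.3) = 3.375 servings → $4.56.
bell pepper + quinoa: the both-tight solution has a negative serving — not a feasible corner.
bell pepper + carrots with both tight: 15.5 servings and 11.5 servings → $20.90.
bell pepper + tofu with both tight: 6.556 servings and 2.556 servings → $11.32.
quinoa + carrots with both tight: 1.348 servings and 16.22 servings → $4.93.
quinoa + tofu with both tight: 0.4609 servings and 2.914 servings → $4.51.
carrots + tofu: the both-tight solution has a negative serving — not a feasible corner.
So the least-cost plan costs $4.51.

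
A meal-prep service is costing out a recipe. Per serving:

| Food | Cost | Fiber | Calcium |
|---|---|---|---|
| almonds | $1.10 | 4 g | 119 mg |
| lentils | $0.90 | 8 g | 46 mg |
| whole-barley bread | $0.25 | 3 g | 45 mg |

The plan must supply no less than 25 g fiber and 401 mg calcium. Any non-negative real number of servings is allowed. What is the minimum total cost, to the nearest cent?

Compare the cost at each extreme point of the feasible region.
almonds only: max(25/4, 401/119) = 6.25 servings → $6.88.
lentils only: max(25/8, 401/46) = 8.717 servings → $7.85.
whole-barley bread only: max(25/3, 401/45) = 8.911 servings → $2.23.
almonds + lentils with both tight: 2.68 servings and 1.785 servings → $4.55.
almonds + whole-barley bread with both tight: 0.4407 servings and 7.746 servings → $2.42.
lentils + whole-barley bread: the both-tight solution has a negative serving — not a feasible corner.
The minimum over all feasible corners is $2.23.

$2.23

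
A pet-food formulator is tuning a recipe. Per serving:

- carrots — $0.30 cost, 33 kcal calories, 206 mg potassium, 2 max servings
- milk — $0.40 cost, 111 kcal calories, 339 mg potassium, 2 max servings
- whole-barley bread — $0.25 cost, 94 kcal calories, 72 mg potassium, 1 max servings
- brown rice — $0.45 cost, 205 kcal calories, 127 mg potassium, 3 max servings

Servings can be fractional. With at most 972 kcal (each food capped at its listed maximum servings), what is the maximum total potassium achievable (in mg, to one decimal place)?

1527.5 mg

Potassium per kcal: carrots 6.242, milk 3.054, whole-barley bread 0.766, brown rice 0.6195.
Take 2 servings of carrots: uses 66 kcal, +412.0 mg potassium (running total 412.0 mg).
Take 2 servings of milk: uses 222 kcal, +678.0 mg potassium (running total 1090.0 mg).
Take 1 serving of whole-barley bread: uses 94 kcal, +72.0 mg potassium (running total 1162.0 mg).
Take 2.878 servings of brown rice: uses 590 kcal, +365.5 mg potassium (running total 1527.5 mg).
Filling greedily by potassium-per-kcal is optimal for one linear limit, giving 1527.5 mg.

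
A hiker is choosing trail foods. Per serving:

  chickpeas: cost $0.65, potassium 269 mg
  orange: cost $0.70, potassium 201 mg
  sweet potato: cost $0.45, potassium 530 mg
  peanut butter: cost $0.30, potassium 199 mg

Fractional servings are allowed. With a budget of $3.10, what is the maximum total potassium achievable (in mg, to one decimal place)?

3651.1 mg

Potassium per dollar: sweet potato 1178, peanut butter 663.3, chickpeas 413.8, orange 287.1.
With no serving limits, spend the whole cost allowance on sweet potato: $3.10 / $0.45 × 530 mg = 3651.1 mg.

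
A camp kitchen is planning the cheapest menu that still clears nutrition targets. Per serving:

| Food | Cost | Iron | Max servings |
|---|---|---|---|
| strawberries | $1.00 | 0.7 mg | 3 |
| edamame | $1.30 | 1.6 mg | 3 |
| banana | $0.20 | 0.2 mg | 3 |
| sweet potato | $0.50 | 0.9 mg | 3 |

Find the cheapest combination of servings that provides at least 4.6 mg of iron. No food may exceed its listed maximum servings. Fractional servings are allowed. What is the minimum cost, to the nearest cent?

$3.04

Cost per mg of iron: sweet potato $0.5556, edamame $0.8125, banana $1.0000, strawberries $1.4286.
Take 3 servings of sweet potato: +2.7 mg iron for $1.50 (total $1.50, still need 1.9 mg).
Take 1.188 servings of edamame: +1.9 mg iron for $1.54 (total $3.04, still need 0.0 mg).
Greedy by cheapest-per-mg is optimal for a single linear constraint, so the minimum cost is $3.04.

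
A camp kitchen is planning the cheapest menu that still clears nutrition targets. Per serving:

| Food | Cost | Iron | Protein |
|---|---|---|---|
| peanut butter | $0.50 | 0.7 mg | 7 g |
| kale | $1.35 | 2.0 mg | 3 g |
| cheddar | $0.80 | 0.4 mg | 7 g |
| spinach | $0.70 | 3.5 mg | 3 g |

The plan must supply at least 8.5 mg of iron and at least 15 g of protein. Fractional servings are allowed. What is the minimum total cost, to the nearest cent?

$2.13

With two linear requirements the optimum uses one or two foods; enumerate the corners.
peanut butter only: max(8.5/0.7, 15/7) = 12.14 servings → $6.07.
kale only: max(8.5/2.0, 15/3) = 5 servings → $6.75.
cheddar only: max(8.5/0.4, 15/7) = 21.25 servings → $17.00.
spinach only: max(8.5/3.5, 15/3) = 5 servings → $3.50.
peanut butter + kale with both tight: 0.3782 servings and 4.118 servings → $5.75.
peanut butter + cheddar: intersection lies outside the first quadrant.
peanut butter + spinach with both tight: 1.205 servings and 2.188 servings → $2.13.
kale + cheddar with both tight: 4.18 servings and 0.3516 servings → $5.92.
kale + spinach with both targets exact would need a negative amount; discard.
cheddar + spinach with both tight: 1.159 servings and 2.296 servings → $2.53.
The minimum over all feasible corners is $2.13.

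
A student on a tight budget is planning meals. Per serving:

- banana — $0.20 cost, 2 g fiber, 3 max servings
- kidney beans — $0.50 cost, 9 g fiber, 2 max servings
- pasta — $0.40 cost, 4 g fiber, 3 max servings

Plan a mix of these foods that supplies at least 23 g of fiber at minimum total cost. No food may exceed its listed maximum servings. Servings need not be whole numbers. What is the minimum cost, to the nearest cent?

Cost per g of fiber: kidney beans $0.0556, banana $0.1000, pasta $0.1000.
Take 2 servings of kidney beans: +18.0 g fiber for $1.00 (total $1.00, still need 5.0 g).
Take 2.5 servings of banana: +5.0 g fiber for $0.50 (total $1.50, still need 0.0 g).
Greedy by cheapest-per-g is optimal for a single linear constraint, so the minimum cost is $1.50.

$1.50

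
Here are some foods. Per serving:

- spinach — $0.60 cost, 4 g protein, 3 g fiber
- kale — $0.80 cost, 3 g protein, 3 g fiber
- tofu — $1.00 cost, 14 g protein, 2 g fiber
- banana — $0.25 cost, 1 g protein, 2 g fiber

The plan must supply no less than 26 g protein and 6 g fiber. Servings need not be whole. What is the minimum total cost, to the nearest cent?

An LP optimum is at a vertex; with two nutrient constraints at most two foods are used. Check each candidate.
spinach only: max(26/4, 6/3) = 6.5 servings → $3.90.
kale only: max(26/3, 6/3) = 8.667 servings → $6.93.
tofu only: max(26/14, 6/2) = 3 servings → $3.00.
banana only: max(26/1, 6/2) = 26 servings → $6.50.
spinach + kale with both targets exact would need a negative amount; discard.
spinach + tofu with both tight: 0.9412 servings and 1.588 servings → $2.15.
spinach + banana: intersection lies outside the first quadrant.
kale + tofu with both tight: 0.8889 servings and 1.667 servings → $2.38.
kale + banana with both targets exact would need a negative amount; discard.
tofu + banana with both tight: 1.769 servings and 1.231 servings → $2.08.
Cheapest feasible corner: $2.08.

$2.08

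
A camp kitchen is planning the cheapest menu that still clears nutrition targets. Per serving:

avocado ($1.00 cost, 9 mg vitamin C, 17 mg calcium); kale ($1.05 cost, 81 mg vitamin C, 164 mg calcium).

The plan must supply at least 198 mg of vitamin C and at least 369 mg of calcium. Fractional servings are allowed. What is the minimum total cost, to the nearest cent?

An LP optimum is at a vertex; with two nutrient constraints at most two foods are used. Check each candidate.
avocado only: max(198/9, 369/17) = 22 servings → $22.00.
kale only: max(198/81, 369/164) = 2.444 servings → $2.57.
avocado + kale: the both-tight solution has a negative serving — not a feasible corner.
So the least-cost plan costs $2.57.

$2.57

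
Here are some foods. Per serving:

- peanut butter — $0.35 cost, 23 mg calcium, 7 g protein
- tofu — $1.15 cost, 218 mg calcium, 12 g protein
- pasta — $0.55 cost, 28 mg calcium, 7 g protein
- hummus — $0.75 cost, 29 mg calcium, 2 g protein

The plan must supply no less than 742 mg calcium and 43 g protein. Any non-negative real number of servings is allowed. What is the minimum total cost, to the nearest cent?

$4.00

peanut butter only: max(742/23, 43/7) = 32.26 servings → $11.29.
tofu only: max(742/218, 43/12) = 3.583 servings → $4.12.
pasta only: max(742/28, 43/7) = 26.5 servings → $14.57.
hummus only: max(742/29, 43/2) = 25.59 servings → $19.19.
peanut butter + tofu with both tight: 0.376 servings and 3.364 servings → $4.00.
peanut butter + pasta with both targets exact would need a negative amount; discard.
peanut butter + hummus with both targets exact would need a negative amount; discard.
tofu + pasta with both tight: 3.353 servings and 0.395 servings → $4.07.
tofu + hummus with both tight: 2.693 servings and 5.341 servings → $7.10.
pasta + hummus: intersection lies outside the first quadrant.
The minimum over all feasible corners is $4.00.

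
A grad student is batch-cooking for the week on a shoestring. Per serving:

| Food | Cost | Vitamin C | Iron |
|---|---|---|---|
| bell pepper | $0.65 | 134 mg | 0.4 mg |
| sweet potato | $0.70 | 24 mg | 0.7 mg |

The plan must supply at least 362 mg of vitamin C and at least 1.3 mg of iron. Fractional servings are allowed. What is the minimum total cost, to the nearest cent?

Two binding constraints pin down two serving amounts, so the optimal mix uses at most two foods. The candidates are each food alone (scaled to the tighter of vitamin C/iron) and each pair with both constraints tight.
bell pepper only: max(362/134, 1.3/0.4) = 3.25 servings → $2.11.
sweet potato only: max(362/24, 1.3/0.7) = 15.08 servings → $10.56.
bell pepper + sweet potato with both tight: 2.639 servings and 0.3492 servings → $1.96.
Cheapest feasible corner: $1.96.

$1.96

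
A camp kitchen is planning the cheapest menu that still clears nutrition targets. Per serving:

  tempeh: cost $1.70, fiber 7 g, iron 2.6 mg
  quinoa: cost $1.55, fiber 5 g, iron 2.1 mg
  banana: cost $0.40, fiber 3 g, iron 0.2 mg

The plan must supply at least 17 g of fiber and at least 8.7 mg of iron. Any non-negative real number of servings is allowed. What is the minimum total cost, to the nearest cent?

$5.69

This is a tiny linear program; its minimum lies at a vertex of the feasible set. List the vertices and price them.
tempeh only: max(17/7, 8.7/2.6) = 3.346 servings → $5.69.
quinoa only: max(17/5, 8.7/2.1) = 4.143 servings → $6.42.
banana only: max(17/3, 8.7/0.2) = 43.5 servings → $17.40.
tempeh + quinoa: the both-tight solution has a negative serving — not a feasible corner.
tempeh + banana: the both-tight solution has a negative serving — not a feasible corner.
quinoa + banana with both targets exact would need a negative amount; discard.
The minimum over all feasible corners is $5.69.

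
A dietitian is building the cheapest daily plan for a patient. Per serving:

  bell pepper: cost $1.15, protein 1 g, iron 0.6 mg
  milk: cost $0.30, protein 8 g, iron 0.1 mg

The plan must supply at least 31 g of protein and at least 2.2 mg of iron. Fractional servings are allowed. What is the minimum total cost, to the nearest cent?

For a min-cost LP with two ≥-constraints, a basic feasible solution has at most two positive variables.
bell pepper only: max(31/1, 2.2/0.6) = 31 servings → $35.65.
milk only: max(31/8, 2.2/0.1) = 22 servings → $6.60.
bell pepper + milk with both tight: 3.085 servings and 3.489 servings → $4.59.
So the least-cost plan costs $4.59.

$4.59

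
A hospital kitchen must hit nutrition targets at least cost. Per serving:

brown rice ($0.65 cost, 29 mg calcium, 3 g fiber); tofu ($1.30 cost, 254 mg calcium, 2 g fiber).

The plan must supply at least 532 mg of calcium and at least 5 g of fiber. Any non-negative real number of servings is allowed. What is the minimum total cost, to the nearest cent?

$2.87

For a min-cost LP with two ≥-constraints, a basic feasible solution has at most two positive variables.
brown rice only: max(532/29, 5/3) = 18.34 servings → $11.92.
tofu only: max(532/254, 5/2) = 2.5 servings → $3.25.
brown rice + tofu with both tight: 0.2926 servings and 2.061 servings → $2.87.
So the least-cost plan costs $2.87.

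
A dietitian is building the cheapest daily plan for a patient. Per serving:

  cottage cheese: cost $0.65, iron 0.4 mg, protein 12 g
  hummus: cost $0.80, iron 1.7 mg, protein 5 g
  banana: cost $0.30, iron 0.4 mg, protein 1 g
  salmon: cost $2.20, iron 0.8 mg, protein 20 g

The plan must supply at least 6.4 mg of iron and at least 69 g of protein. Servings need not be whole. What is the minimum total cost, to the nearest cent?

A basic optimal solution has at most two foods positive. Try each food alone and each pair with both targets met exactly.
cottage cheese only: max(6.4/0.4, 69/12) = 16 servings → $10.40.
hummus only: max(6.4/1.7, 69/5) = 13.8 servings → $11.04.
banana only: max(6.4/0.4, 69/1) = 69 servings → $20.70.
salmon only: max(6.4/0.8, 69/20) = 8 servings → $17.60.
cottage cheese + hummus with both tight: 4.636 servings and 2.674 servings → $5.15.
cottage cheese + banana with both tight: 4.818 servings and 11.18 servings → $6.49.
cottage cheese + salmon: the both-tight solution has a negative serving — not a feasible corner.
hummus + banana: the both-tight solution has a negative serving — not a feasible corner.
hummus + salmon with both tight: 2.427 servings and 2.843 servings → $8.20.
banana + salmon with both tight: 10.11 servings and 2.944 servings → $9.51.
Cheapest feasible corner: $5.15.

$5.15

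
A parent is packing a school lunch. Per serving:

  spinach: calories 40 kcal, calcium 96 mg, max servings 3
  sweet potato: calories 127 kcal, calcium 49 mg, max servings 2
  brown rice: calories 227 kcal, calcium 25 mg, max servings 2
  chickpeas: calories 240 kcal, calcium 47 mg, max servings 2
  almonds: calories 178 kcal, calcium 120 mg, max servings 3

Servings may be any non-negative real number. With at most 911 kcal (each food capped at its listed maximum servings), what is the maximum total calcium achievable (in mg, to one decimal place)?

746.6 mg

Calcium per kcal: spinach 2.4, almonds 0.6742, sweet potato 0.3858, chickpeas 0.1958, brown rice 0.1101.
Take 3 servings of spinach: uses 120 kcal, +288.0 mg calcium (running total 288.0 mg).
Take 3 servings of almonds: uses 534 kcal, +360.0 mg calcium (running total 648.0 mg).
Take 2 servings of sweet potato: uses 254 kcal, +98.0 mg calcium (running total 746.0 mg).
Take 0.0125 servings of chickpeas: uses 3 kcal, +0.6 mg calcium (running total 746.6 mg).
Filling greedily by calcium-per-kcal is optimal for one linear limit, giving 746.6 mg.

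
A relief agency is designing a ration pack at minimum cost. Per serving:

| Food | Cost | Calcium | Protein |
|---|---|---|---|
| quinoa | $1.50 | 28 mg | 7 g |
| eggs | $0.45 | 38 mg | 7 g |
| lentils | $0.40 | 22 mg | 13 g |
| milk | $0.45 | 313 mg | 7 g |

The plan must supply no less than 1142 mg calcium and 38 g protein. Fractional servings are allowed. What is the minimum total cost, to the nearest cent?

Compare the cost at each extreme point of the feasible region.
quinoa only: max(1142/28, 38/7) = 40.79 servings → $61.18.
eggs only: max(1142/38, 38/7) = 30.05 servings → $13.52.
lentils only: max(1142/22, 38/13) = 51.91 servings → $20.76.
milk only: max(1142/313, 38/7) = 5.429 servings → $2.44.
quinoa + eggs: intersection lies outside the first quadrant.
quinoa + lentils with both targets exact would need a negative amount; discard.
quinoa + milk with both tight: 1.955 servings and 3.474 servings → $4.50.
eggs + lentils with both targets exact would need a negative amount; discard.
eggs + milk with both tight: 2.026 servings and 3.403 servings → $2.44.
lentils + milk with both tight: 0.9962 servings and 3.579 servings → $2.01.
So the least-cost plan costs $2.01.

$2.01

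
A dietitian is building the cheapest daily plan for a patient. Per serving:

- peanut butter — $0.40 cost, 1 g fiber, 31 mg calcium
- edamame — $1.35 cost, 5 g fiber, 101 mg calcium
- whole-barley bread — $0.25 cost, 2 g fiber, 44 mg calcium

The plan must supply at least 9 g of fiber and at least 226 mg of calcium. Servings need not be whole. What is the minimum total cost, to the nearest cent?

Compare the cost at each extreme point of the feasible region.
peanut butter only: max(9/1, 226/31) = 9 servings → $3.60.
edamame only: max(9/5, 226/101) = 2.238 servings → $3.02.
whole-barley bread only: max(9/2, 226/44) = 5.136 servings → $1.28.
peanut butter + edamame with both tight: 4.093 servings and 0.9815 servings → $2.96.
peanut butter + whole-barley bread with both tight: 3.111 servings and 2.944 servings → $1.98.
edamame + whole-barley bread with both targets exact would need a negative amount; discard.
Cheapest feasible corner: $1.28.

$1.28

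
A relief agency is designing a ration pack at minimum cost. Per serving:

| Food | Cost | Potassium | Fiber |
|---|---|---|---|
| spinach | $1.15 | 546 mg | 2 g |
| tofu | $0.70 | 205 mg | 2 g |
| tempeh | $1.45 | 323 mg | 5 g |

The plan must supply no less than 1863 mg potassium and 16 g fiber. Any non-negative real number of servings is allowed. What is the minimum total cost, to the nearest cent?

spinach only: max(1863/546, 16/2) = 8 servings → $9.20.
tofu only: max(1863/205, 16/2) = 9.088 servings → $6.36.
tempeh only: max(1863/323, 16/5) = 5.768 servings → $8.36.
spinach + tofu with both tight: 0.654 servings and 7.346 servings → $5.89.
spinach + tempeh with both tight: 1.99 servings and 2.404 servings → $5.77.
tofu + tempeh: the both-tight solution has a negative serving — not a feasible corner.
The minimum over all feasible corners is $5.77.

$5.77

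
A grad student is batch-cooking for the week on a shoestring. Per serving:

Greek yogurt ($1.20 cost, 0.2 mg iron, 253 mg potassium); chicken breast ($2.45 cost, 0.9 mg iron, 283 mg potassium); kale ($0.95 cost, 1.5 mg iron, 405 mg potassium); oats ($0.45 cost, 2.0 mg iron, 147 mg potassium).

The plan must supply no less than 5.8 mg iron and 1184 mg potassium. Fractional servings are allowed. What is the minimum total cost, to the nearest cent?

$2.88

Greek yogurt only: max(5.8/0.2, 1184/253) = 29 servings → $34.80.
chicken breast only: max(5.8/0.9, 1184/283) = 6.444 servings → $15.79.
kale only: max(5.8/1.5, 1184/405) = 3.867 servings → $3.67.
oats only: max(5.8/2.0, 1184/147) = 8.054 servings → $3.62.
Greek yogurt + chicken breast with both targets exact would need a negative amount; discard.
Greek yogurt + kale: the both-tight solution has a negative serving — not a feasible corner.
Greek yogurt + oats with both tight: 3.18 servings and 2.582 servings → $4.98.
chicken breast + kale: intersection lies outside the first quadrant.
chicken breast + oats with both tight: 3.494 servings and 1.328 servings → $9.16.
kale + oats with both tight: 2.571 servings and 0.972 servings → $2.88.
So the least-cost plan costs $2.88.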